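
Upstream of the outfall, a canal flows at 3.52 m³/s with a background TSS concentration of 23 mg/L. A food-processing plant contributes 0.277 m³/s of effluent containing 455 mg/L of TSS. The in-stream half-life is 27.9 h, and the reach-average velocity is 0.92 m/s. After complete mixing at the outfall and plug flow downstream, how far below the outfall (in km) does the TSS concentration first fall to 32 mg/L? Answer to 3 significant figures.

71.0 km

Mixed concentration C = ΣQC/ΣQ = (3.520·23.00 + 0.2770·455.0) / 3.797 = 207.0/3.797 = 54.52 mg/L.
Half-life 27.9 h → k = ln 2 / 27.9 = 0.02484 h⁻¹ = 0.5963 d⁻¹.
Set 54.52·exp(−k·t) = 32 → t = ln(54.52/32)/k = 77200 s = 21.44 h.
Distance = v·t = 0.92·77200 = 71020 m = 71.02 km.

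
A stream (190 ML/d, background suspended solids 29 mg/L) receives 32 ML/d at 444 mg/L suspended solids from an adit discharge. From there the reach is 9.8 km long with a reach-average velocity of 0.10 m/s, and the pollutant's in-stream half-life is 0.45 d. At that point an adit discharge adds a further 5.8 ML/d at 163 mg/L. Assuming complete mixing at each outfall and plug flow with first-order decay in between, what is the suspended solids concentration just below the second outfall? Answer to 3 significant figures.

Flow-weighted average: C = (190.0·29.00 + 32.00·444.0) / 222.0 = 19720/222.0 = 88.82 mg/L; combined flow 222.0 ML/d.
Travel time t = 9.8·1000 / 0.10 = 98000 s = 27.22 h.
Half-life 0.45 d → k = ln 2 / 0.45 = 1.540 d⁻¹.
Decay over the reach: 88.82·exp(−kt) = 88.82·0.1743 = 15.48 mg/L.
Second outfall: C = (222.0·15.48 + 5.800·163.0)/227.8 = 19.23 mg/L.

19.2 mg/L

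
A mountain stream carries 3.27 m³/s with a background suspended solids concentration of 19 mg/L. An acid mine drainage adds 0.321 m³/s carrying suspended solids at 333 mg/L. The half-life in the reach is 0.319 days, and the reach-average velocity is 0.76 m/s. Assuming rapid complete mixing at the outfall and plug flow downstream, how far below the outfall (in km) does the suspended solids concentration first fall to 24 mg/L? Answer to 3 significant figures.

Conservation of mass: C = (3.270·19.00 + 0.3210·333.0) / 3.591 = 169.0/3.591 = 47.07 mg/L.
Half-life 0.319 d → k = ln 2 / 0.319 = 2.173 d⁻¹.
Set 47.07·exp(−k·t) = 24 → t = ln(47.07/24)/k = 26780 s = 7.440 h.
Distance = v·t = 0.76·26780 = 20350 m = 20.35 km.

20.4 km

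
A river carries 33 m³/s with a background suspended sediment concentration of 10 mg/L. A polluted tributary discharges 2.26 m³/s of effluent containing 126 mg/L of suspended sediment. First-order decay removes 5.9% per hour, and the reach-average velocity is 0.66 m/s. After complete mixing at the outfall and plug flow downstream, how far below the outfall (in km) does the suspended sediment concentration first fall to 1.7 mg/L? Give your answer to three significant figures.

91.0 km

After mixing, C = (33.00·10.00 + 2.260·126.0) / 35.26 = 614.8/35.26 = 17.44 mg/L.
5.9%/h lost → k = −ln(1 − 0.059) = 0.06081 h⁻¹.
Set 17.44·exp(−k·t) = 1.7 → t = ln(17.44/1.7)/k = 137800 s = 38.28 h.
Distance = v·t = 0.66·137800 = 90950 m = 90.95 km.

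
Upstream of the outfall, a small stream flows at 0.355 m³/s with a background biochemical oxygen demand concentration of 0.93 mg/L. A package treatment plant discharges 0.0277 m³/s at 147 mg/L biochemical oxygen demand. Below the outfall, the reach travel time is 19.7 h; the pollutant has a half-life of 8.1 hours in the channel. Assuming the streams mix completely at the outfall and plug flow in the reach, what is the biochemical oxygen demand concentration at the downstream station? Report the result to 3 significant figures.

2.13 mg/L

Mass balance: C = (0.3550·0.9300 + 0.02770·147.0) / 0.3827 = 4.402/0.3827 = 11.50 mg/L.
Half-life 8.1 h → k = ln 2 / 8.1 = 0.08557 h⁻¹ = 2.054 d⁻¹.
First-order decay: C = 11.50·exp(−k·t) = 11.50·0.1853 = 2.131 mg/L.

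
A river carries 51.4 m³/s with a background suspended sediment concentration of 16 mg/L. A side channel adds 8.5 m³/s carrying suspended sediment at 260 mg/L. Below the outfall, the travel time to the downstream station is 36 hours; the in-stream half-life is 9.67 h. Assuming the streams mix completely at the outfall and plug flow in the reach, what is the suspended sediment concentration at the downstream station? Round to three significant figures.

Mass balance: C = (51.40·16.00 + 8.500·260.0) / 59.90 = 3032/59.90 = 50.62 mg/L.
Half-life 9.67 h → k = ln 2 / 9.67 = 0.07168 h⁻¹ = 1.720 d⁻¹.
Applying C = C₀e^(−kt): 50.62 × 0.07574 = 3.834 mg/L.

3.83 mg/L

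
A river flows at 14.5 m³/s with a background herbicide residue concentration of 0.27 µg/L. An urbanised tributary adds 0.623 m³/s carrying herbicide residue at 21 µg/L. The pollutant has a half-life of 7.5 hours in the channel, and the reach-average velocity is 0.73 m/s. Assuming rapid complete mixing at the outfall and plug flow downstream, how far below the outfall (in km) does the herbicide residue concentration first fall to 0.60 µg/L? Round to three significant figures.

17.8 km

Flow-weighted average: C = (14.50·0.2700 + 0.6230·21.00) / 15.12 = 17.00/15.12 = 1.124 µg/L.
Half-life 7.5 h → k = ln 2 / 7.5 = 0.09242 h⁻¹ = 2.218 d⁻¹.
Set 1.124·exp(−k·t) = 0.60 → t = ln(1.124/0.60)/k = 24450 s = 6.792 h.
Distance = v·t = 0.73·24450 = 17850 m = 17.85 km.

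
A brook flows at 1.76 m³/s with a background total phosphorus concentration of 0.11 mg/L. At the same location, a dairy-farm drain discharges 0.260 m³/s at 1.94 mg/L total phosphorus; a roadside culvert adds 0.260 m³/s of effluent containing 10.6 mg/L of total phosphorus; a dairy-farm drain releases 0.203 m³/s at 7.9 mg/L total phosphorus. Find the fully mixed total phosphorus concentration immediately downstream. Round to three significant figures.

2.04 mg/L

Mass balance: C = (1.760·0.1100 + 0.2600·1.940 + 0.2600·10.60 + 0.2030·7.900) / 2.483 = 5.058/2.483 = 2.037 mg/L.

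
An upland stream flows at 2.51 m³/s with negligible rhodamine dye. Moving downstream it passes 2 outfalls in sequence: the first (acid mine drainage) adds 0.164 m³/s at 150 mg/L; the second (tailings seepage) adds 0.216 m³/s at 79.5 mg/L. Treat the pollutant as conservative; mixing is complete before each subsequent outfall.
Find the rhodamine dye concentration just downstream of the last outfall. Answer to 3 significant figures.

14.5 mg/L

Below outfall 1: Q → 2.674 m³/s, C = (2.510·0 + 0.1640·150.0)/2.674 = 9.200 mg/L.
Below outfall 2: Q → 2.890 m³/s, C = (2.674·9.200 + 0.2160·79.50)/2.890 = 14.45 mg/L.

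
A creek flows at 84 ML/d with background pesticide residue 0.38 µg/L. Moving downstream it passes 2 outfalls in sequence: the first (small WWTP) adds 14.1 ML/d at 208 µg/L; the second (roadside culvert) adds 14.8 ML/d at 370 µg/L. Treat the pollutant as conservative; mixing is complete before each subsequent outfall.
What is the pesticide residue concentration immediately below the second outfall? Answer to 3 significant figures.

Below outfall 1: Q → 98.10 ML/d, C = (84.00·0.3800 + 14.10·208.0)/98.10 = 30.22 µg/L.
Below outfall 2: Q → 112.9 ML/d, C = (98.10·30.22 + 14.80·370.0)/112.9 = 74.76 µg/L.

74.8 µg/L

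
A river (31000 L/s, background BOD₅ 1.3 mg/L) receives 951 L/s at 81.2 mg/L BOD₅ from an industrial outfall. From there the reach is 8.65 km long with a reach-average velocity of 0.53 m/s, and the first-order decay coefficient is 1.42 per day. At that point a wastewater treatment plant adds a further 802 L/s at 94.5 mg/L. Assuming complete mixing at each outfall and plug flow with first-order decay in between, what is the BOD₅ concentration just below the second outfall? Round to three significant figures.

5.06 mg/L

Mixed concentration C = ΣQC/ΣQ = (31000·1.300 + 951.0·81.20) / 31950 = 117500/31950 = 3.678 mg/L; combined flow 31950 L/s.
Travel time t = 8.65·1000 / 0.53 = 16320 s = 4.534 h.
After decay, C = 3.678 × e^(−kt) = 3.678 × 0.7647 = 2.813 mg/L.
At the second outfall, C = (31950·2.813 + 802.0·94.50) / (31950 + 802.0) = 5.058 mg/L.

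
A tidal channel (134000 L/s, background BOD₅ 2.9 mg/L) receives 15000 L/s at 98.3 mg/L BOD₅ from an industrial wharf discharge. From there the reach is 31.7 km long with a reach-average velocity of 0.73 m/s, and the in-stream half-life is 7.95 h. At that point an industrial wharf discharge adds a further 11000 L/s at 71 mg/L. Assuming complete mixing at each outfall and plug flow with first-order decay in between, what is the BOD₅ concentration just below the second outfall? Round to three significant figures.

Conservation of mass: C = (134000·2.900 + 15000·98.30) / 149000 = 1863000/149000 = 12.50 mg/L; combined flow 149000 L/s.
Travel time t = 31.7·1000 / 0.73 = 43420 s = 12.06 h.
Half-life 7.95 h → k = ln 2 / 7.95 = 0.08719 h⁻¹ = 2.093 d⁻¹.
After decay, C = 12.50 × e^(−kt) = 12.50 × 0.3493 = 4.368 mg/L.
At the second outfall, C = (149000·4.368 + 11000·71.00) / (149000 + 11000) = 8.949 mg/L.

8.95 mg/L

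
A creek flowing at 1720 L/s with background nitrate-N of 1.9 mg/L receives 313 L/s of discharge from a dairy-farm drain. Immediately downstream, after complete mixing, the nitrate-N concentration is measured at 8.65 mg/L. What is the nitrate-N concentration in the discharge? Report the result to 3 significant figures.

45.7 mg/L

Mass balance: 1720·1.900 + 313.0·Cₑ = 2033·8.650
→ Cₑ = (2033·8.650 − 1720·1.900) / 313.0 = 45.74 mg/L.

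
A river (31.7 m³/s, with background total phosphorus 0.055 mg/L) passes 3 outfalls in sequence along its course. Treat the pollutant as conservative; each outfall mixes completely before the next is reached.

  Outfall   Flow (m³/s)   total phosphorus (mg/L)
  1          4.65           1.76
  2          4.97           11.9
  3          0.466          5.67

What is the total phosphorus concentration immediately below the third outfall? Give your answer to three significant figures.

Below outfall 1: Q → 36.35 m³/s, C = (31.70·0.05500 + 4.650·1.760)/36.35 = 0.2731 mg/L.
Below outfall 2: Q → 41.32 m³/s, C = (36.35·0.2731 + 4.970·11.90)/41.32 = 1.672 mg/L.
Below outfall 3: Q → 41.79 m³/s, C = (41.32·1.672 + 0.4660·5.670)/41.79 = 1.716 mg/L.

1.72 mg/L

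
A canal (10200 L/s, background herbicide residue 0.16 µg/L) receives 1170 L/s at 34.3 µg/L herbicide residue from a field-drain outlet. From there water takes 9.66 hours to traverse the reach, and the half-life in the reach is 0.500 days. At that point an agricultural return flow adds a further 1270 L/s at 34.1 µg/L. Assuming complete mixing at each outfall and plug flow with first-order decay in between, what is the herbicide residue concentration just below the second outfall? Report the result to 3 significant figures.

5.32 µg/L

Flow-weighted average: C = (10200·0.1600 + 1170·34.30) / 11370 = 41760/11370 = 3.673 µg/L; combined flow 11370 L/s.
Half-life 0.500 d → k = ln 2 / 0.500 = 1.386 d⁻¹.
Applying C = C₀e^(−kt): 3.673 × 0.5724 = 2.102 µg/L.
At the second outfall, C = (11370·2.102 + 1270·34.10) / (11370 + 1270) = 5.317 µg/L.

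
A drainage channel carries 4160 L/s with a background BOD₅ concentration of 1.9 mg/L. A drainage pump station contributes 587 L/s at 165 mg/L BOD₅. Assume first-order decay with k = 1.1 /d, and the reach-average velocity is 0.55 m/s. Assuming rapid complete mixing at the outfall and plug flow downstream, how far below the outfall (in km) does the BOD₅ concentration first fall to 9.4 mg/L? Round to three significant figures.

Mass balance: C = (4160·1.900 + 587.0·165.0) / 4747 = 104800/4747 = 22.07 mg/L.
Set 22.07·exp(−k·t) = 9.4 → t = ln(22.07/9.4)/k = 67030 s = 18.62 h.
Distance = v·t = 0.55·67030 = 36870 m = 36.87 km.

36.9 km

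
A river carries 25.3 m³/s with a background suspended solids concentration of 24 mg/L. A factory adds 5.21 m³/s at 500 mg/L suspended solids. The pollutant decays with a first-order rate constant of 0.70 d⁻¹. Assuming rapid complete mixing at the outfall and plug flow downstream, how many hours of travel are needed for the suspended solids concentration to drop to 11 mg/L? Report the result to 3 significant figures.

77.4 h

After mixing, C = (25.30·24.00 + 5.210·500.0) / 30.51 = 3212/30.51 = 105.3 mg/L.
105.3·exp(−k·t) = 11 → t = ln(105.3/11)/k = 278800 s = 77.44 h.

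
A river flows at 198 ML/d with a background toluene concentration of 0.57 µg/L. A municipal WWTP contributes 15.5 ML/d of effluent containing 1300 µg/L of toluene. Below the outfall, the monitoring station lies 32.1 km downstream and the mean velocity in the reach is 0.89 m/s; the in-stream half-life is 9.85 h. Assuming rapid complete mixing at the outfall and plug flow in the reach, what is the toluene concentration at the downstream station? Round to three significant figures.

46.9 µg/L

Flow-weighted average: C = (198.0·0.5700 + 15.50·1300) / 213.5 = 20260/213.5 = 94.91 µg/L.
Travel time t = 32.1·1000 / 0.89 = 36070 s = 10.02 h.
Half-life 9.85 h → k = ln 2 / 9.85 = 0.07037 h⁻¹ = 1.689 d⁻¹.
First-order decay: C = 94.91·exp(−k·t) = 94.91·0.4941 = 46.89 µg/L.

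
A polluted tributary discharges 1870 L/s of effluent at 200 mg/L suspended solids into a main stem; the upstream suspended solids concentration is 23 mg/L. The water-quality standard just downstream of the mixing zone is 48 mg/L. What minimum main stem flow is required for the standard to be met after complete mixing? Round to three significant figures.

11400 L/s

Set C_mix = 48: (Q·23.00 + 1870·200.0) / (Q + 1870) = 48
→ Q = 1870·(200.0 − 48)/(48 − 23.00) = 11370 L/s.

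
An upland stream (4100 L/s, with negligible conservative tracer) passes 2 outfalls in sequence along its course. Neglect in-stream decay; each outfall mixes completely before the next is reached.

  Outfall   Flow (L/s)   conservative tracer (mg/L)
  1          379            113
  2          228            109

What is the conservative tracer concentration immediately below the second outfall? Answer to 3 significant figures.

14.4 mg/L

Outfall 1: combined Q = 4479 L/s; C = (4100·0 + 379.0·113.0)/4479 = 9.562 mg/L.
Outfall 2: combined Q = 4707 L/s; C = (4479·9.562 + 228.0·109.0)/4707 = 14.38 mg/L.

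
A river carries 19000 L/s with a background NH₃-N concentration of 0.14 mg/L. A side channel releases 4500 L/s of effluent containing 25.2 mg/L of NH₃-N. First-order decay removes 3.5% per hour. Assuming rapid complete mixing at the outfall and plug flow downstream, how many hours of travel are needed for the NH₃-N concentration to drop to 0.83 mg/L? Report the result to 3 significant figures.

Mass balance: C = (19000·0.1400 + 4500·25.20) / 23500 = 116100/23500 = 4.939 mg/L.
3.5%/h lost → k = −ln(1 − 0.035) = 0.03563 h⁻¹.
4.939·exp(−k·t) = 0.83 → t = ln(4.939/0.83)/k = 180200 s = 50.06 h.

50.1 h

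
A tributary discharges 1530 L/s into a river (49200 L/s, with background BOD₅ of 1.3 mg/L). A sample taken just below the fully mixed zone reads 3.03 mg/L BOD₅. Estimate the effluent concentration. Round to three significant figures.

58.7 mg/L

Mass balance: 49200·1.300 + 1530·Cₑ = 50730·3.030
→ Cₑ = (50730·3.030 − 49200·1.300) / 1530 = 58.66 mg/L.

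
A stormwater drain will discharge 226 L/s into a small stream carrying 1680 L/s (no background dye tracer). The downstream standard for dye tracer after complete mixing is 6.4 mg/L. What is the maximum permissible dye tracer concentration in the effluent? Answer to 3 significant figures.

54.0 mg/L

At the limit, (Qr·Cr + Qe·Cₑ)/(Qr + Qe) = 6.4:
Cₑ = (1906·6.4 − 1680·0) / 226.0 = 53.98 mg/L.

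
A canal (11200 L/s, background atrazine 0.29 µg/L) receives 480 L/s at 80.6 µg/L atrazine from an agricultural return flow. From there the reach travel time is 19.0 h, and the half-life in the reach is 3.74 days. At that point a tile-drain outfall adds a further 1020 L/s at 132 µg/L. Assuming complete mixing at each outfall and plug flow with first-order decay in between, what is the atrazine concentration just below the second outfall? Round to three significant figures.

13.5 µg/L

Mixed concentration C = ΣQC/ΣQ = (11200·0.2900 + 480.0·80.60) / 11680 = 41940/11680 = 3.590 µg/L; combined flow 11680 L/s.
Half-life 3.74 d → k = ln 2 / 3.74 = 0.1853 d⁻¹.
After decay, C = 3.590 × e^(−kt) = 3.590 × 0.8635 = 3.100 µg/L.
At the second outfall, C = (11680·3.100 + 1020·132.0) / (11680 + 1020) = 13.45 µg/L.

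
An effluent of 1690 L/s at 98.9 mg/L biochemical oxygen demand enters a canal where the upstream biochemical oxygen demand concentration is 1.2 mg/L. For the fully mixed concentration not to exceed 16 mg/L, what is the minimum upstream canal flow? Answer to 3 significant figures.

Set C_mix = 16: (Q·1.200 + 1690·98.90) / (Q + 1690) = 16
→ Q = 1690·(98.90 − 16)/(16 − 1.200) = 9466 L/s.

9470 L/s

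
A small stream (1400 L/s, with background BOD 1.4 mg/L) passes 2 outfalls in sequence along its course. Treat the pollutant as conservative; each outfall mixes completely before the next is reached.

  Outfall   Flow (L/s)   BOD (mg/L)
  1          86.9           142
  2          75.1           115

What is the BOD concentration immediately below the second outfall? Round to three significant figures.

14.7 mg/L

Below outfall 1: Q → 1487 L/s, C = (1400·1.400 + 86.90·142.0)/1487 = 9.617 mg/L.
Below outfall 2: Q → 1562 L/s, C = (1487·9.617 + 75.10·115.0)/1562 = 14.68 mg/L.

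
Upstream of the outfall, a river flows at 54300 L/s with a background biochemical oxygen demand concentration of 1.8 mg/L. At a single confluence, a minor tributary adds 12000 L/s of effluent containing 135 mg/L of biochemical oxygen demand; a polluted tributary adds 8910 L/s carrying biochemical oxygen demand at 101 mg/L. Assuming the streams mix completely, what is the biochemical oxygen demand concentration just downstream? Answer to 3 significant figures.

Mixed concentration C = ΣQC/ΣQ = (54300·1.800 + 12000·135.0 + 8910·101.0) / 75210 = 2618000/75210 = 34.80 mg/L.

34.8 mg/L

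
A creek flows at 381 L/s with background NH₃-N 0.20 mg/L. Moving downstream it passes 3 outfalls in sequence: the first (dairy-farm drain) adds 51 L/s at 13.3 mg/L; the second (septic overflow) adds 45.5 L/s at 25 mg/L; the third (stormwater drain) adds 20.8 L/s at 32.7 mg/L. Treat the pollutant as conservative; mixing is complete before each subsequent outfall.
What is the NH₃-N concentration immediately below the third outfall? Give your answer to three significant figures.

5.16 mg/L

Outfall 1: combined Q = 432.0 L/s; C = (381.0·0.2000 + 51.00·13.30)/432.0 = 1.747 mg/L.
Outfall 2: combined Q = 477.5 L/s; C = (432.0·1.747 + 45.50·25.00)/477.5 = 3.962 mg/L.
Outfall 3: combined Q = 498.3 L/s; C = (477.5·3.962 + 20.80·32.70)/498.3 = 5.162 mg/L.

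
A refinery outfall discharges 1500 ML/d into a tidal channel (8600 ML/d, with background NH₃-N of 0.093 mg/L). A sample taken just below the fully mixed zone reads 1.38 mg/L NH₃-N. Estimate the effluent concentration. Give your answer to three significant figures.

8.76 mg/L

Mass balance: 8600·0.09300 + 1500·Cₑ = 10100·1.380
→ Cₑ = (10100·1.380 − 8600·0.09300) / 1500 = 8.759 mg/L.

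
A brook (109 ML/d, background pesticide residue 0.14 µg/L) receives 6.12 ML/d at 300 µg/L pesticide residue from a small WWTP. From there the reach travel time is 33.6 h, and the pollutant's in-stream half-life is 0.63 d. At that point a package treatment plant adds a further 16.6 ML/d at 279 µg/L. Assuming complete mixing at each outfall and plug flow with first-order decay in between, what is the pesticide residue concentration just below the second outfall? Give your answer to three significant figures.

Flow-weighted average: C = (109.0·0.1400 + 6.120·300.0) / 115.1 = 1851/115.1 = 16.08 µg/L; combined flow 115.1 ML/d.
Half-life 0.63 d → k = ln 2 / 0.63 = 1.100 d⁻¹.
After decay, C = 16.08 × e^(−kt) = 16.08 × 0.2143 = 3.446 µg/L.
At the second outfall, C = (115.1·3.446 + 16.60·279.0) / (115.1 + 16.60) = 38.17 µg/L.

38.2 µg/L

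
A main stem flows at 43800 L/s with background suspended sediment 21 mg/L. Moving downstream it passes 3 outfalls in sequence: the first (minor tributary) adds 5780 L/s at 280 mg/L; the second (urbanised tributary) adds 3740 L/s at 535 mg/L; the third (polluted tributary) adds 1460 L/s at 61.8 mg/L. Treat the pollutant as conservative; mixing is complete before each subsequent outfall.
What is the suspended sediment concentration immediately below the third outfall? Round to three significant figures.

84.5 mg/L

Below outfall 1: Q → 49580 L/s, C = (43800·21.00 + 5780·280.0)/49580 = 51.19 mg/L.
Below outfall 2: Q → 53320 L/s, C = (49580·51.19 + 3740·535.0)/53320 = 85.13 mg/L.
Below outfall 3: Q → 54780 L/s, C = (53320·85.13 + 1460·61.80)/54780 = 84.51 mg/L.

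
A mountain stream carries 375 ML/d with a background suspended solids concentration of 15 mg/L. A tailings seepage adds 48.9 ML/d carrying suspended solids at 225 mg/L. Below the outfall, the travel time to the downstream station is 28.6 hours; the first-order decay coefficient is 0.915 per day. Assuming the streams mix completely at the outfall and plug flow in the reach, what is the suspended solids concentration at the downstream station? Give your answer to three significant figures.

13.2 mg/L

After mixing, C = (375.0·15.00 + 48.90·225.0) / 423.9 = 16630/423.9 = 39.23 mg/L.
Applying C = C₀e^(−kt): 39.23 × 0.3361 = 13.18 mg/L.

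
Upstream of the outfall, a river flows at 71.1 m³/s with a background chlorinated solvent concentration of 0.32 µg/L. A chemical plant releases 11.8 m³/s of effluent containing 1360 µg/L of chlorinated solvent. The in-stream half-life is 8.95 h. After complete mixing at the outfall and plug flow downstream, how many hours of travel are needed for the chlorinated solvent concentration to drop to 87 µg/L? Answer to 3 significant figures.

10.3 h

Conservation of mass: C = (71.10·0.3200 + 11.80·1360) / 82.90 = 16070/82.90 = 193.9 µg/L.
Half-life 8.95 h → k = ln 2 / 8.95 = 0.07745 h⁻¹ = 1.859 d⁻¹.
193.9·exp(−k·t) = 87 → t = ln(193.9/87)/k = 37240 s = 10.35 h.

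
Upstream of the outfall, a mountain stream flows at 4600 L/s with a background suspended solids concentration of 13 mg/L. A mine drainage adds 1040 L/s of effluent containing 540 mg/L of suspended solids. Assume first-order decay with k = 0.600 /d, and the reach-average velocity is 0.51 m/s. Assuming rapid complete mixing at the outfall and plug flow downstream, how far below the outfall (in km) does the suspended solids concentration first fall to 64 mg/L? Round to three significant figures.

Mass balance: C = (4600·13.00 + 1040·540.0) / 5640 = 621400/5640 = 110.2 mg/L.
Set 110.2·exp(−k·t) = 64 → t = ln(110.2/64)/k = 78220 s = 21.73 h.
Distance = v·t = 0.51·78220 = 39890 m = 39.89 km.

39.9 km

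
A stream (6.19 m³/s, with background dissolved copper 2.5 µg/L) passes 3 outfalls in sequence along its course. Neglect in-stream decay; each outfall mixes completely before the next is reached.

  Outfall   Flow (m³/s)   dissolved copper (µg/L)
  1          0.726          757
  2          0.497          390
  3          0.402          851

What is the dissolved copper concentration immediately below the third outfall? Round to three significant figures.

After outfall 1: Q = 6.190 + 0.7260 = 6.916 m³/s; C = (6.190·2.500 + 0.7260·757.0)/6.916 = 81.70 µg/L.
After outfall 2: Q = 6.916 + 0.4970 = 7.413 m³/s; C = (6.916·81.70 + 0.4970·390.0)/7.413 = 102.4 µg/L.
After outfall 3: Q = 7.413 + 0.4020 = 7.815 m³/s; C = (7.413·102.4 + 0.4020·851.0)/7.815 = 140.9 µg/L.

141 µg/L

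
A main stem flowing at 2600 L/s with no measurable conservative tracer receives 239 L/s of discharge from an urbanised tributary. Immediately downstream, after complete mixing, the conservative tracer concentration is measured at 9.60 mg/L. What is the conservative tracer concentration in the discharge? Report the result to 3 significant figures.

114 mg/L

Mass balance: 2600·0 + 239.0·Cₑ = 2839·9.600
→ Cₑ = (2839·9.600 − 2600·0) / 239.0 = 114.0 mg/L.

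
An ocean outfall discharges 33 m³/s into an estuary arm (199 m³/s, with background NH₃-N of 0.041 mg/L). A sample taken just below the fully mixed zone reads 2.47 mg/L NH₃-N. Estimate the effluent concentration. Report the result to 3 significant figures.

Mass balance: 199.0·0.04100 + 33.00·Cₑ = 232.0·2.470
→ Cₑ = (232.0·2.470 − 199.0·0.04100) / 33.00 = 17.12 mg/L.

17.1 mg/L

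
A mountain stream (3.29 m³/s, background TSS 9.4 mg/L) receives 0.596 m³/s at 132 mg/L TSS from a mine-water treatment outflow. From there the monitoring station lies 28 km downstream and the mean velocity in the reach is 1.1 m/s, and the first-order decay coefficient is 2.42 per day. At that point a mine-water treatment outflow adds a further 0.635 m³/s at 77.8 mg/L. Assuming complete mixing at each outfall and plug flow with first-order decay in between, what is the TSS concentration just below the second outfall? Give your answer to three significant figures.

Flow-weighted average: C = (3.290·9.400 + 0.5960·132.0) / 3.886 = 109.6/3.886 = 28.20 mg/L; combined flow 3.886 m³/s.
Travel time t = 28·1000 / 1.1 = 25450 s = 7.071 h.
Applying C = C₀e^(−kt): 28.20 × 0.4902 = 13.82 mg/L.
Second outfall: C = (3.886·13.82 + 0.6350·77.80)/4.521 = 22.81 mg/L.

22.8 mg/L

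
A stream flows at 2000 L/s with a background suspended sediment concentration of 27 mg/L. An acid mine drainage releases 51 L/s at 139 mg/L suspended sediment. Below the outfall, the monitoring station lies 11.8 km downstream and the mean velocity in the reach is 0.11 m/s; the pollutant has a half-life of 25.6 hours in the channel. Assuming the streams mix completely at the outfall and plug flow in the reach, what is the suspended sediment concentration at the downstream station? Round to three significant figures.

13.3 mg/L

Flow-weighted average: C = (2000·27.00 + 51.00·139.0) / 2051 = 61090/2051 = 29.78 mg/L.
Travel time t = 11.8·1000 / 0.11 = 107300 s = 29.80 h.
Half-life 25.6 h → k = ln 2 / 25.6 = 0.02708 h⁻¹ = 0.6498 d⁻¹.
After decay, C = 29.78 × e^(−kt) = 29.78 × 0.4463 = 13.29 mg/L.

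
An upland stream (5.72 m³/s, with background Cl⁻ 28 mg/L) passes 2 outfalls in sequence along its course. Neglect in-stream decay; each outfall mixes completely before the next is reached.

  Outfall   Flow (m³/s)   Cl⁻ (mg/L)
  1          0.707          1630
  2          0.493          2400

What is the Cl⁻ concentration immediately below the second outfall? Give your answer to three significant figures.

Below outfall 1: Q → 6.427 m³/s, C = (5.720·28.00 + 0.7070·1630)/6.427 = 204.2 mg/L.
Below outfall 2: Q → 6.920 m³/s, C = (6.427·204.2 + 0.4930·2400)/6.920 = 360.7 mg/L.

361 mg/L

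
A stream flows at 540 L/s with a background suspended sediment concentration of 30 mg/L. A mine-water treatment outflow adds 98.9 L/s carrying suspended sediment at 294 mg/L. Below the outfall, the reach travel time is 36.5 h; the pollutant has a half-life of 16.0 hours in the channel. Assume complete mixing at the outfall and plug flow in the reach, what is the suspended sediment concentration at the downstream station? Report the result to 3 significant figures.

Mixed concentration C = ΣQC/ΣQ = (540.0·30.00 + 98.90·294.0) / 638.9 = 45280/638.9 = 70.87 mg/L.
Half-life 16.0 h → k = ln 2 / 16.0 = 0.04332 h⁻¹ = 1.040 d⁻¹.
Applying C = C₀e^(−kt): 70.87 × 0.2057 = 14.58 mg/L.

14.6 mg/L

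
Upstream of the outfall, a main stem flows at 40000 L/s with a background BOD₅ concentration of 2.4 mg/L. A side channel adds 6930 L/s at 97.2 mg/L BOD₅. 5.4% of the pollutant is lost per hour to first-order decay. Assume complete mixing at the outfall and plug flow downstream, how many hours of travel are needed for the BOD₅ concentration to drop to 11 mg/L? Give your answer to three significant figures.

Flow-weighted average: C = (40000·2.400 + 6930·97.20) / 46930 = 769600/46930 = 16.40 mg/L.
5.4%/h lost → k = −ln(1 − 0.054) = 0.05551 h⁻¹.
16.40·exp(−k·t) = 11 → t = ln(16.40/11)/k = 25900 s = 7.193 h.

7.19 h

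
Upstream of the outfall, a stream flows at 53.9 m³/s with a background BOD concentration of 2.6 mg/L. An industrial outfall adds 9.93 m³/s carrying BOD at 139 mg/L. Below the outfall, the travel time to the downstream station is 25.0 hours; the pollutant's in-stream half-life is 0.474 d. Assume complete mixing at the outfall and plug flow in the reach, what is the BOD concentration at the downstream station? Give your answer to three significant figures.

5.19 mg/L

Mass balance: C = (53.90·2.600 + 9.930·139.0) / 63.83 = 1520/63.83 = 23.82 mg/L.
Half-life 0.474 d → k = ln 2 / 0.474 = 1.462 d⁻¹.
Applying C = C₀e^(−kt): 23.82 × 0.2180 = 5.193 mg/L.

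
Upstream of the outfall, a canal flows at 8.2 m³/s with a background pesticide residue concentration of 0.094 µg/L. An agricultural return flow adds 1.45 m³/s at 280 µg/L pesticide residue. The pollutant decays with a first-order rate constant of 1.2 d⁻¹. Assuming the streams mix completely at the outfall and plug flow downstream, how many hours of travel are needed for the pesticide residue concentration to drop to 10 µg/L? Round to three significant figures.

28.8 h

Conservation of mass: C = (8.200·0.09400 + 1.450·280.0) / 9.650 = 406.8/9.650 = 42.15 µg/L.
42.15·exp(−k·t) = 10 → t = ln(42.15/10)/k = 103600 s = 28.77 h.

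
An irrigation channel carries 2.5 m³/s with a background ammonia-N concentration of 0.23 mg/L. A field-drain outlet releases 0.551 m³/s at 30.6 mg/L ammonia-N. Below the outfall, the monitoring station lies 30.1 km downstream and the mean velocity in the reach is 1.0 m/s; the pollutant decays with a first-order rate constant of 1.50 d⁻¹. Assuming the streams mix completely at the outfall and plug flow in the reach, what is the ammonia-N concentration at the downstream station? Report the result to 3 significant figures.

3.39 mg/L

Conservation of mass: C = (2.500·0.2300 + 0.5510·30.60) / 3.051 = 17.44/3.051 = 5.715 mg/L.
Travel time t = 30.1·1000 / 1.0 = 30100 s = 8.361 h.
First-order decay: C = 5.715·exp(−k·t) = 5.715·0.5930 = 3.389 mg/L.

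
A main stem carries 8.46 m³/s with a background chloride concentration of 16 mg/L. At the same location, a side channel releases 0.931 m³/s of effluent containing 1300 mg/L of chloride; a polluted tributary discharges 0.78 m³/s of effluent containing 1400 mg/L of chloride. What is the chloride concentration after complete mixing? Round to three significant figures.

240 mg/L

Mass balance: C = (8.460·16.00 + 0.9310·1300 + 0.7800·1400) / 10.17 = 2438/10.17 = 239.7 mg/L.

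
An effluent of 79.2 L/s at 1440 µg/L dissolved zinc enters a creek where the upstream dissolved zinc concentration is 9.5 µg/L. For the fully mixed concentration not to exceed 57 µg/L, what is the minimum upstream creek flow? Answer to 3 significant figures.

2310 L/s

Set C_mix = 57: (Q·9.500 + 79.20·1440) / (Q + 79.20) = 57
→ Q = 79.20·(1440 − 57)/(57 − 9.500) = 2306 L/s.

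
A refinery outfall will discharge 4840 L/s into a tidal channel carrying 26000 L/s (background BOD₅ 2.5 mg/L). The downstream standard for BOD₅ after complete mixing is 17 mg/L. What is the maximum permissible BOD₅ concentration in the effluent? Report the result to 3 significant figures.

94.9 mg/L

At the limit, (Qr·Cr + Qe·Cₑ)/(Qr + Qe) = 17:
Cₑ = (30840·17 − 26000·2.500) / 4840 = 94.89 mg/L.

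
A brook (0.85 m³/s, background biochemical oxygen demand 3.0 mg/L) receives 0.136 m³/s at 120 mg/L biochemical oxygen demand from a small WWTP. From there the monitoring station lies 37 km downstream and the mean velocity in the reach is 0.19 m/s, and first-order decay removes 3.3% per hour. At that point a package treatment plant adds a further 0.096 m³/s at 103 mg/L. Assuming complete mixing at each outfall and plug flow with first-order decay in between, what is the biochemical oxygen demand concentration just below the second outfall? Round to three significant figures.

12.0 mg/L

Flow-weighted average: C = (0.8500·3.000 + 0.1360·120.0) / 0.9860 = 18.87/0.9860 = 19.14 mg/L; combined flow 0.9860 m³/s.
Travel time t = 37·1000 / 0.19 = 194700 s = 54.09 h.
3.3%/h lost → k = −ln(1 − 0.033) = 0.03356 h⁻¹.
After decay, C = 19.14 × e^(−kt) = 19.14 × 0.1628 = 3.116 mg/L.
At the second outfall, C = (0.9860·3.116 + 0.09600·103.0) / (0.9860 + 0.09600) = 11.98 mg/L.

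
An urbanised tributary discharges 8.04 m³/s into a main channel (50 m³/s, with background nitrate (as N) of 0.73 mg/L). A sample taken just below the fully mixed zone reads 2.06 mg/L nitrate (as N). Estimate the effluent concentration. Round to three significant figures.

Mass balance: 50.00·0.7300 + 8.040·Cₑ = 58.04·2.060
→ Cₑ = (58.04·2.060 − 50.00·0.7300) / 8.040 = 10.33 mg/L.

10.3 mg/L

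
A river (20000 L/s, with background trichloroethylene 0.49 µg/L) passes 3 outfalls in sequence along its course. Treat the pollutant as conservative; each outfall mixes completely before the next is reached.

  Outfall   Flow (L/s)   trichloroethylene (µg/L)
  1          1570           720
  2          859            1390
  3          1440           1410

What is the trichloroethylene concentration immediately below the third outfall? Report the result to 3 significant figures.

Below outfall 1: Q → 21570 L/s, C = (20000·0.4900 + 1570·720.0)/21570 = 52.86 µg/L.
Below outfall 2: Q → 22430 L/s, C = (21570·52.86 + 859.0·1390)/22430 = 104.1 µg/L.
Below outfall 3: Q → 23870 L/s, C = (22430·104.1 + 1440·1410)/23870 = 182.9 µg/L.

183 µg/L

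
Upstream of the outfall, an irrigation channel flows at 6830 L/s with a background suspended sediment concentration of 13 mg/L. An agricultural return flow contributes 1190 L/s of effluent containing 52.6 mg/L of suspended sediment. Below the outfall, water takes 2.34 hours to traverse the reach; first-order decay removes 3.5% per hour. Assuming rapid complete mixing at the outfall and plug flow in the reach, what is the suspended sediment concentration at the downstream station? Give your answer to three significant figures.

Mass balance: C = (6830·13.00 + 1190·52.60) / 8020 = 151400/8020 = 18.88 mg/L.
3.5%/h lost → k = −ln(1 − 0.035) = 0.03563 h⁻¹.
Applying C = C₀e^(−kt): 18.88 × 0.9200 = 17.37 mg/L.

17.4 mg/L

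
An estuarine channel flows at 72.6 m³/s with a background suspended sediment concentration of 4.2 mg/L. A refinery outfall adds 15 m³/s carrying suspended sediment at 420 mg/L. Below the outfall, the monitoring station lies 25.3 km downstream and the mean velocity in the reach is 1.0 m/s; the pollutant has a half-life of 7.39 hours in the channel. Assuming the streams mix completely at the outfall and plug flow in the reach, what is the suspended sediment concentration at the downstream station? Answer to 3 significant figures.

Flow-weighted average: C = (72.60·4.200 + 15.00·420.0) / 87.60 = 6605/87.60 = 75.40 mg/L.
Travel time t = 25.3·1000 / 1.0 = 25300 s = 7.028 h.
Half-life 7.39 h → k = ln 2 / 7.39 = 0.09380 h⁻¹ = 2.251 d⁻¹.
First-order decay: C = 75.40·exp(−k·t) = 75.40·0.5173 = 39.00 mg/L.

39.0 mg/L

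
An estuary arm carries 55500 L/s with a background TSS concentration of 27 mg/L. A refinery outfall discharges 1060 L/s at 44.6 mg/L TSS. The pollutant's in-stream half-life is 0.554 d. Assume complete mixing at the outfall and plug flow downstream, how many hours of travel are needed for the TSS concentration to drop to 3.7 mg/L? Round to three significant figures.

38.4 h

Flow-weighted average: C = (55500·27.00 + 1060·44.60) / 56560 = 1546000/56560 = 27.33 mg/L.
Half-life 0.554 d → k = ln 2 / 0.554 = 1.251 d⁻¹.
27.33·exp(−k·t) = 3.7 → t = ln(27.33/3.7)/k = 138100 s = 38.36 h.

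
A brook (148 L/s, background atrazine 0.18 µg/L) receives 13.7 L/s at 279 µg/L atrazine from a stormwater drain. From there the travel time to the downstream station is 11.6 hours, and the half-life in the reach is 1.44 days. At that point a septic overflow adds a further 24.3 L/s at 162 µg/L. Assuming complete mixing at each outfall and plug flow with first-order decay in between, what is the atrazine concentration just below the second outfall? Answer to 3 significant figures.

Flow-weighted average: C = (148.0·0.1800 + 13.70·279.0) / 161.7 = 3849/161.7 = 23.80 µg/L; combined flow 161.7 L/s.
Half-life 1.44 d → k = ln 2 / 1.44 = 0.4814 d⁻¹.
After decay, C = 23.80 × e^(−kt) = 23.80 × 0.7924 = 18.86 µg/L.
At the second outfall, C = (161.7·18.86 + 24.30·162.0) / (161.7 + 24.30) = 37.56 µg/L.

37.6 µg/L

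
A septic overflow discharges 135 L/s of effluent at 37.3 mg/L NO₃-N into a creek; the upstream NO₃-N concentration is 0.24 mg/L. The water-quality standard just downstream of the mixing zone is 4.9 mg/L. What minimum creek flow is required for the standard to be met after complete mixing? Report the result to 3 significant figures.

Set C_mix = 4.9: (Q·0.2400 + 135.0·37.30) / (Q + 135.0) = 4.9
→ Q = 135.0·(37.30 − 4.9)/(4.9 − 0.2400) = 938.6 L/s.

939 L/s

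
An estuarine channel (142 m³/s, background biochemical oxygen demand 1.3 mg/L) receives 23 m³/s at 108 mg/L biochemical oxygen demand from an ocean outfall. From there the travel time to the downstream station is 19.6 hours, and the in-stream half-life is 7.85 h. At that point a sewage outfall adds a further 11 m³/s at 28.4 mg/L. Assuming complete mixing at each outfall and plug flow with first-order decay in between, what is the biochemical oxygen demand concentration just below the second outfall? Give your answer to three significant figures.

4.46 mg/L

Mixed concentration C = ΣQC/ΣQ = (142.0·1.300 + 23.00·108.0) / 165.0 = 2669/165.0 = 16.17 mg/L; combined flow 165.0 m³/s.
Half-life 7.85 h → k = ln 2 / 7.85 = 0.08830 h⁻¹ = 2.119 d⁻¹.
Applying C = C₀e^(−kt): 16.17 × 0.1772 = 2.865 mg/L.
At the second outfall, C = (165.0·2.865 + 11.00·28.40) / (165.0 + 11.00) = 4.461 mg/L.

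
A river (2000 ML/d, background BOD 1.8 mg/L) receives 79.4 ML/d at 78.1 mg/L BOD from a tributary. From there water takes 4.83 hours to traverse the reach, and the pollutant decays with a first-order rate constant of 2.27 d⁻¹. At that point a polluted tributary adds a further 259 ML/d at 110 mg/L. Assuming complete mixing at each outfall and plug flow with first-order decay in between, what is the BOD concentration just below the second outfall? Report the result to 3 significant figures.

14.8 mg/L

Flow-weighted average: C = (2000·1.800 + 79.40·78.10) / 2079 = 9801/2079 = 4.713 mg/L; combined flow 2079 ML/d.
First-order decay: C = 4.713·exp(−k·t) = 4.713·0.6333 = 2.985 mg/L.
At the second outfall, C = (2079·2.985 + 259.0·110.0) / (2079 + 259.0) = 14.84 mg/L.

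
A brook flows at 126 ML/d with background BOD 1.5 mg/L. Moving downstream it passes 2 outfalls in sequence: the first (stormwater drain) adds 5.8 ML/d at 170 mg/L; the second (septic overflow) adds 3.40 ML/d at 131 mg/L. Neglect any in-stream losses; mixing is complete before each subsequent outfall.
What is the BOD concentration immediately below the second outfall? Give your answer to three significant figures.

12.0 mg/L

Below outfall 1: Q → 131.8 ML/d, C = (126.0·1.500 + 5.800·170.0)/131.8 = 8.915 mg/L.
Below outfall 2: Q → 135.2 ML/d, C = (131.8·8.915 + 3.400·131.0)/135.2 = 11.99 mg/L.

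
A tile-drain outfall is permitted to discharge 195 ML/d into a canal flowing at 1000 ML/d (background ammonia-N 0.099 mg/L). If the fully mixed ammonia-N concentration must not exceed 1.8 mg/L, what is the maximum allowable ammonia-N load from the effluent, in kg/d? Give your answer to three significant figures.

Mass balance at the limit: 1000·0.09900 + 195.0·Cₑ = 1195·1.8 → Cₑ = 10.52 mg/L.
195.0 ML/d = 2.257 m³/s. Load = 2.257 m³/s × 10.52 g/m³ × 86 400 s/d = 2052 kg/d.

2050 kg/d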